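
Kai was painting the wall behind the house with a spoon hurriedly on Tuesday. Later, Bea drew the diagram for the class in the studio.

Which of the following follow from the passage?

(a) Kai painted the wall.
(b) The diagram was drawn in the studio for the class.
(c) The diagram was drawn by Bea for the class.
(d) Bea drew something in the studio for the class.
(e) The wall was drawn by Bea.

(b), (c), (d)

(a) Not entailed — 'was painting' is progressive on an accomplishment; it does not entail the completed 'painted'.
(b) Entailed — the original entails any weakening of itself; this just generalizes the agent.
(c) Entailed — this follows by dropping conjuncts from the drawing event's description.
(d) Entailed — the original entails any weakening of itself; this just generalizes the patient.
(e) Not entailed — Bea drew the diagram, not the wall; the wall belongs to the painting event.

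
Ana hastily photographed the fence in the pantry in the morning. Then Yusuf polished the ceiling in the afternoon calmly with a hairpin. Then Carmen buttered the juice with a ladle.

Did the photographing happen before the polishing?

yes

The narrative orders the photographing before the polishing.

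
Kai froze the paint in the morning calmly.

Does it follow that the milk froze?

no

Nothing is said about any milk; only the paint is affected.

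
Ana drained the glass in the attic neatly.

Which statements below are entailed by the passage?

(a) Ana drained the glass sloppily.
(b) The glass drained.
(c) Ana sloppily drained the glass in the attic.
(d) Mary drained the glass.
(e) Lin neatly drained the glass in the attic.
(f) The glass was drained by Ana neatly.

(b), (f)

(a) Not entailed — 'sloppily' adds a manner not in (and inconsistent with) the original.
(b) Entailed — 'Ana drained the glass' is causative; it entails the inchoative 'the glass drained'.
(c) Not entailed — 'sloppily' adds a manner not in (and inconsistent with) the original.
(d) Not entailed — the passage has Ana draining the glass, not Mary.
(e) Not entailed — the passage has Ana draining the glass, not Lin.
(f) Entailed — dropping 'in the attic' leaves a sub-description the original still satisfies.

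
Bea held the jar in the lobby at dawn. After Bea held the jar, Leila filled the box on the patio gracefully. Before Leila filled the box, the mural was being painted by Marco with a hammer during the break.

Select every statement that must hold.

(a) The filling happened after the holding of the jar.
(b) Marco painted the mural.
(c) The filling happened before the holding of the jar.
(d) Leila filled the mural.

(a)

(a) Entailed — the narrative places the holding before the filling.
(b) Not entailed — 'was painting' is progressive on an accomplishment; it does not entail the completed 'painted'.
(c) Not entailed — the narrative places the holding before the filling, not after.
(d) Not entailed — Leila filled the box, not the mural; the mural belongs to the painting event.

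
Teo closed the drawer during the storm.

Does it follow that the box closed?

no

Nothing is said about any box; only the drawer is affected.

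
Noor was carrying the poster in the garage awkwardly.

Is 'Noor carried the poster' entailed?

'carry' is atelic; if Noor was carrying the poster, then Noor carried the poster (for some time).

yes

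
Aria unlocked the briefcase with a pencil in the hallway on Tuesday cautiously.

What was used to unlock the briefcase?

a pencil

'with a pencil' marks the instrument of the unlocking event.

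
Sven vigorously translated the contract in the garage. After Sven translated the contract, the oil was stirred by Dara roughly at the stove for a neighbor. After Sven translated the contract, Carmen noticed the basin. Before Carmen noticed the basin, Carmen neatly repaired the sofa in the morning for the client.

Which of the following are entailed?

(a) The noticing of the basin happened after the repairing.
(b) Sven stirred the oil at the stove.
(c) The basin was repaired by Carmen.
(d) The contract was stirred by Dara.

(a)

(a) Entailed — the narrative places the repairing before the noticing.
(b) Not entailed — the passage has Dara stirring the oil, not Sven.
(c) Not entailed — Carmen repaired the sofa, not the basin; the basin belongs to the noticing event.
(d) Not entailed — Dara stirred the oil, not the contract; the contract belongs to the translating event.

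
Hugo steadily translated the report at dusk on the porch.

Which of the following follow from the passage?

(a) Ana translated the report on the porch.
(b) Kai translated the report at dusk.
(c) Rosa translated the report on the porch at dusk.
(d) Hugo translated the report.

(d)

(a) Not entailed — the passage has Hugo translating the report, not Ana.
(b) Not entailed — the passage has Hugo translating the report, not Kai.
(c) Not entailed — the passage has Hugo translating the report, not Rosa.
(d) Entailed — this follows by dropping conjuncts from the translating event's description.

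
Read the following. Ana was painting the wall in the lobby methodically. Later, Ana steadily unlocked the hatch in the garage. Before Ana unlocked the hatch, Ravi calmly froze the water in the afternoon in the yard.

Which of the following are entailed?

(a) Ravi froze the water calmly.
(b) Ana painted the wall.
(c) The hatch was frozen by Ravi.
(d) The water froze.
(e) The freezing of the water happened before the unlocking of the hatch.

(a), (d), (e)

(a) Entailed — the original entails any weakening of itself; this just drops 'in the yard', 'in the afternoon'.
(b) Not entailed — 'was painting' is progressive on an accomplishment; it does not entail the completed 'painted'.
(c) Not entailed — Ravi froze the water, not the hatch; the hatch belongs to the unlocking event.
(d) Entailed — 'Ravi froze the water' is causative; it entails the inchoative 'the water froze'.
(e) Entailed — the narrative places the freezing before the unlocking.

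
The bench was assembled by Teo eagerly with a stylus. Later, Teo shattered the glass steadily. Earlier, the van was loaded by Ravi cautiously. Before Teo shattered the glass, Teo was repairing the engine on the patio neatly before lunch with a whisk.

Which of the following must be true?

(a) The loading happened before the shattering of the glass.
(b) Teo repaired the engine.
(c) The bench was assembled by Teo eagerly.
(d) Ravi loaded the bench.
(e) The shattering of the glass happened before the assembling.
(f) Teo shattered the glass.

(a), (c), (f)

(a) Entailed — the narrative places the loading before the shattering.
(b) Not entailed — 'was repairing' is progressive on an accomplishment; it does not entail the completed 'repaired'.
(c) Entailed — this follows by dropping conjuncts from the assembling event's description.
(d) Not entailed — Ravi loaded the van, not the bench; the bench belongs to the assembling event.
(e) Not entailed — the narrative places the assembling before the shattering, not after.
(f) Entailed — the original entails any weakening of itself; this just drops 'steadily'.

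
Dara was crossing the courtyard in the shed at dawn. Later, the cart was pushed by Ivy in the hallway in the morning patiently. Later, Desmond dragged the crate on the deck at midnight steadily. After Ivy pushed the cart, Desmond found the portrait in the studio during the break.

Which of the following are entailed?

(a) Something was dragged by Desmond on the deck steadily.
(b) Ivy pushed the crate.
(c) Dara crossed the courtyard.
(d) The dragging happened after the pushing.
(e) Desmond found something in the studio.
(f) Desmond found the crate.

(a), (d), (e)

(a) Entailed — dropping 'at midnight' and generalizing the patient leaves a sub-description the original still satisfies.
(b) Not entailed — Ivy pushed the cart, not the crate; the crate belongs to the dragging event.
(c) Not entailed — 'was crossing' is progressive on an accomplishment; it does not entail the completed 'crossed'.
(d) Entailed — the narrative places the pushing before the dragging.
(e) Entailed — the original entails any weakening of itself; this just drops 'during the break' and generalizes the patient.
(f) Not entailed — Desmond found the portrait, not the crate; the crate belongs to the dragging event.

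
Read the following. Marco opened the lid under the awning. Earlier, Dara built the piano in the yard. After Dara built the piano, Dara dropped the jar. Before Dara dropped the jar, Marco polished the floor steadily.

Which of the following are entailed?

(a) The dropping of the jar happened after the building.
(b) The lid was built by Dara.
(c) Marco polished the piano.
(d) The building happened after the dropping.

(a) Entailed — the narrative places the building before the dropping.
(b) Not entailed — Dara built the piano, not the lid; the lid belongs to the opening event.
(c) Not entailed — Marco polished the floor, not the piano; the piano belongs to the building event.
(d) Not entailed — the narrative places the building before the dropping, not after.

(a)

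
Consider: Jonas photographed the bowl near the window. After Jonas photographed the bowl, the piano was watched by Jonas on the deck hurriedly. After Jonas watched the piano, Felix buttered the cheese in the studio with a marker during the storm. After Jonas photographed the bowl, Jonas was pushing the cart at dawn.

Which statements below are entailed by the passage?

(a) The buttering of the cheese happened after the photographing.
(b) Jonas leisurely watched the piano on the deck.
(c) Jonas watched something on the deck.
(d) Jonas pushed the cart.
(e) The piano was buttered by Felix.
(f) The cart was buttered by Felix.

(a), (c), (d)

(a) Entailed — the narrative places the photographing before the buttering.
(b) Not entailed — 'leisurely' adds a manner not in (and inconsistent with) the original.
(c) Entailed — dropping 'hurriedly' and generalizing the patient leaves a sub-description the original still satisfies.
(d) Entailed — 'push' is an activity; 'was pushing' entails that some pushing happened, so 'pushed' holds.
(e) Not entailed — Felix buttered the cheese, not the piano; the piano belongs to the watching event.
(f) Not entailed — Felix buttered the cheese, not the cart; the cart belongs to the pushing event.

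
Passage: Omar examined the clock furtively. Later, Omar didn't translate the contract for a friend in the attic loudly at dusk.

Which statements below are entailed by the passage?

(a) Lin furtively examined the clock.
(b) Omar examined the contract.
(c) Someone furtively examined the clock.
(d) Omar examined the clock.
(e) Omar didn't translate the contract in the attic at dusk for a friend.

(a) Not entailed — the passage has Omar examining the clock, not Lin.
(b) Not entailed — Omar examined the clock, not the contract; the contract belongs to the translating event.
(c) Entailed — the original entails any weakening of itself; this just generalizes the agent.
(d) Entailed — dropping 'furtively' leaves a sub-description the original still satisfies.
(e) Not entailed — dropping 'loudly' under negation is not valid — the original leaves open that Omar translated the contract some other way.

(c), (d)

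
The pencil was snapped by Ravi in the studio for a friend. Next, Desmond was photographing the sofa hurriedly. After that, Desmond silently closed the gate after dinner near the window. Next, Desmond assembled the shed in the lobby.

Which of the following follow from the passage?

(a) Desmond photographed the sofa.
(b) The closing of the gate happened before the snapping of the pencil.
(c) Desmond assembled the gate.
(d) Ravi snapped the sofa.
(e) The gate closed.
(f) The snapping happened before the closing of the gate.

(a) Not entailed — 'was photographing' is progressive on an accomplishment; it does not entail the completed 'photographed'.
(b) Not entailed — the narrative places the snapping before the closing, not after.
(c) Not entailed — Desmond assembled the shed, not the gate; the gate belongs to the closing event.
(d) Not entailed — Ravi snapped the pencil, not the sofa; the sofa belongs to the photographing event.
(e) Entailed — 'Desmond closed the gate' is causative; it entails the inchoative 'the gate closed'.
(f) Entailed — the narrative places the snapping before the closing.

(e), (f)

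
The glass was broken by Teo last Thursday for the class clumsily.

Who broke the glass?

Teo

'Teo' marks the agent of the breaking event.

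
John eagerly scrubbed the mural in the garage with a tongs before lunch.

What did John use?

'with a tongs' marks the instrument of the scrubbing event.

a tongs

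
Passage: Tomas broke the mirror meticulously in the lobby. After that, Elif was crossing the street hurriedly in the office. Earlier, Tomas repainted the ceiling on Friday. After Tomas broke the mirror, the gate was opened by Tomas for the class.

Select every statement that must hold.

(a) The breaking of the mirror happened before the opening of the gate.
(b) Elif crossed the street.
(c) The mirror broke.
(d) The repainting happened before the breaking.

(a) Entailed — the narrative places the breaking before the opening.
(b) Not entailed — 'was crossing' is progressive on an accomplishment; it does not entail the completed 'crossed'.
(c) Entailed — 'Tomas broke the mirror' is causative; it entails the inchoative 'the mirror broke'.
(d) Not entailed — the narrative doesn't order the repainting relative to the breaking.

(a), (c)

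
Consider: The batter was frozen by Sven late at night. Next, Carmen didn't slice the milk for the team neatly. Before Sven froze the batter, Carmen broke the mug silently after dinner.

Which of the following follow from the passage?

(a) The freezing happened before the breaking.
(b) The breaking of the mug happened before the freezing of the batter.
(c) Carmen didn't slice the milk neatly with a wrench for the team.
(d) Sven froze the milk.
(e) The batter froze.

(a) Not entailed — the narrative places the breaking before the freezing, not after.
(b) Entailed — the narrative places the breaking before the freezing.
(c) Entailed — under negation, adding a further restriction is entailed: if no such slicing event occurred, none occurred with a wrench either.
(d) Not entailed — Sven froze the batter, not the milk; the milk belongs to the slicing event.
(e) Entailed — 'Sven froze the batter' is causative; it entails the inchoative 'the batter froze'.

(b), (c), (e)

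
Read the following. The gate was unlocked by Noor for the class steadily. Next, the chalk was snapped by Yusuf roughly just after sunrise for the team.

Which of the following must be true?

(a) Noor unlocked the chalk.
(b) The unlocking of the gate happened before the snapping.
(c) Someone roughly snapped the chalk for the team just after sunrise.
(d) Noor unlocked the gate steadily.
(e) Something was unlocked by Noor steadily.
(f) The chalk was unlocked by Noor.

(a) Not entailed — Noor unlocked the gate, not the chalk; the chalk belongs to the snapping event.
(b) Entailed — the narrative places the unlocking before the snapping.
(c) Entailed — every conjunct here is already in the original snapping event.
(d) Entailed — dropping 'for the class' leaves a sub-description the original still satisfies.
(e) Entailed — this follows by dropping conjuncts from the unlocking event's description.
(f) Not entailed — Noor unlocked the gate, not the chalk; the chalk belongs to the snapping event.

(b), (c), (d), (e)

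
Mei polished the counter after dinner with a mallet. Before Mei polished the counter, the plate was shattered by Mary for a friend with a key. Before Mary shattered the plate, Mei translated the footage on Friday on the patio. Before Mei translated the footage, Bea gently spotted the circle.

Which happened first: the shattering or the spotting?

The connectives place the spotting before the shattering.

the spotting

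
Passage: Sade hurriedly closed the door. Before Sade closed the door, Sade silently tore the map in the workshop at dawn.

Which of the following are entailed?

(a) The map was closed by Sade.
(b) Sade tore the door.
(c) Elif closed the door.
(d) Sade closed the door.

(a) Not entailed — Sade closed the door, not the map; the map belongs to the tearing event.
(b) Not entailed — Sade tore the map, not the door; the door belongs to the closing event.
(c) Not entailed — the passage has Sade closing the door, not Elif.
(d) Entailed — the original entails any weakening of itself; this just drops 'hurriedly'.

(d)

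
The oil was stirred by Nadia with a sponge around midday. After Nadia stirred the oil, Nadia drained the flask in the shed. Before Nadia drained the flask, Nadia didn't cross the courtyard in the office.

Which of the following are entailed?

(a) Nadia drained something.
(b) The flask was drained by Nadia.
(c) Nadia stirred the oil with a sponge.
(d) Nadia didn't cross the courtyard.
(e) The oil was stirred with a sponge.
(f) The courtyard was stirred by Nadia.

(a) Entailed — this follows by dropping conjuncts from the draining event's description.
(b) Entailed — this follows by dropping conjuncts from the draining event's description.
(c) Entailed — dropping 'around midday' leaves a sub-description the original still satisfies.
(d) Not entailed — dropping 'in the office' under negation is not valid — the original leaves open that Nadia crossed the courtyard some other way.
(e) Entailed — the original entails any weakening of itself; this just drops 'around midday' and generalizes the agent.
(f) Not entailed — Nadia stirred the oil, not the courtyard; the courtyard belongs to the crossing event.

(a), (b), (c), (e)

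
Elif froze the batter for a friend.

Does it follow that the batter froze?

'Elif froze the batter' is the causative; it entails the inchoative 'the batter froze'.

yes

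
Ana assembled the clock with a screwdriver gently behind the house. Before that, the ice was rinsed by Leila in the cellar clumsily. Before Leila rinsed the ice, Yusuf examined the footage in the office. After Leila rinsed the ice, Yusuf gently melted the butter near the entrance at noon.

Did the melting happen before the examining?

The narrative orders the examining before the melting.

no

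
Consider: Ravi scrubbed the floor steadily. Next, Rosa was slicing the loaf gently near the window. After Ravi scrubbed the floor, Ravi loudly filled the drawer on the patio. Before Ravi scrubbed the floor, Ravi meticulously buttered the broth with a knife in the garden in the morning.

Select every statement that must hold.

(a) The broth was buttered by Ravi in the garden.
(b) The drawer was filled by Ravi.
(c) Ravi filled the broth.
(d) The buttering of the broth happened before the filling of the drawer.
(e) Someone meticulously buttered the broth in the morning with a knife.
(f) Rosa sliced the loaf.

(a) Entailed — dropping 'in the morning', 'meticulously', 'with a knife' leaves a sub-description the original still satisfies.
(b) Entailed — dropping 'on the patio', 'loudly' leaves a sub-description the original still satisfies.
(c) Not entailed — Ravi filled the drawer, not the broth; the broth belongs to the buttering event.
(d) Entailed — the narrative places the buttering before the filling.
(e) Entailed — dropping 'in the garden' and generalizing the agent leaves a sub-description the original still satisfies.
(f) Not entailed — 'was slicing' is progressive on an accomplishment; it does not entail the completed 'sliced'.

(a), (b), (d), (e)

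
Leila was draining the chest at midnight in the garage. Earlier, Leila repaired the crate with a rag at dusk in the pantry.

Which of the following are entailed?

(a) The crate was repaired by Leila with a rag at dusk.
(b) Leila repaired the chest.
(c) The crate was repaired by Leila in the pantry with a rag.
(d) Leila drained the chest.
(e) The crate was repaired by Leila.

(a) Entailed — every conjunct here is already in the original repairing event.
(b) Not entailed — Leila repaired the crate, not the chest; the chest belongs to the draining event.
(c) Entailed — this follows by dropping conjuncts from the repairing event's description.
(d) Not entailed — 'was draining' is progressive on an accomplishment; it does not entail the completed 'drained'.
(e) Entailed — this follows by dropping conjuncts from the repairing event's description.

(a), (c), (e)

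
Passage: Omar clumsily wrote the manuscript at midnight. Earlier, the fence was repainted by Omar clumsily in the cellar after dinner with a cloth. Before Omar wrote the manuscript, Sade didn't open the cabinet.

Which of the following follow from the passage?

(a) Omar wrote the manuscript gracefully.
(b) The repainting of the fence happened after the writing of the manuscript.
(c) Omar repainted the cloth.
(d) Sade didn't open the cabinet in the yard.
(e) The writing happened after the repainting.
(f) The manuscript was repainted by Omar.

(d), (e)

(a) Not entailed — 'gracefully' adds a manner not in (and inconsistent with) the original.
(b) Not entailed — the narrative places the repainting before the writing, not after.
(c) Not entailed — the cloth is the instrument, not what was repainted.
(d) Entailed — under negation, adding a further restriction is entailed: if no such opening event occurred, none occurred in the yard either.
(e) Entailed — the narrative places the repainting before the writing.
(f) Not entailed — Omar repainted the fence, not the manuscript; the manuscript belongs to the writing event.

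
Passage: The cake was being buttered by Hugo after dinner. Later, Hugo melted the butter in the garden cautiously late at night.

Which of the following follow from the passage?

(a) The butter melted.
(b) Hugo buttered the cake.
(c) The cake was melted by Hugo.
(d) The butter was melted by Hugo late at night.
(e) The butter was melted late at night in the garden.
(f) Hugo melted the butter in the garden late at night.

(a), (d), (e), (f)

(a) Entailed — 'Hugo melted the butter' is causative; it entails the inchoative 'the butter melted'.
(b) Not entailed — 'was buttering' is progressive on an accomplishment; it does not entail the completed 'buttered'.
(c) Not entailed — Hugo melted the butter, not the cake; the cake belongs to the buttering event.
(d) Entailed — this follows by dropping conjuncts from the melting event's description.
(e) Entailed — the original entails any weakening of itself; this just drops 'cautiously' and generalizes the agent.
(f) Entailed — dropping 'cautiously' leaves a sub-description the original still satisfies.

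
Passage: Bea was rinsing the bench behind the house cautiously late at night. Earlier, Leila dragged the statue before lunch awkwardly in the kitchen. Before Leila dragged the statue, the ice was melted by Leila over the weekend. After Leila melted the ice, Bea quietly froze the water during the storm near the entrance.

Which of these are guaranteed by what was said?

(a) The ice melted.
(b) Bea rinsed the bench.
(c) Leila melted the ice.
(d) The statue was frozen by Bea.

(a), (b), (c)

(a) Entailed — 'Leila melted the ice' is causative; it entails the inchoative 'the ice melted'.
(b) Entailed — 'rinse' is an activity; 'was rinsing' entails that some rinsing happened, so 'rinsed' holds.
(c) Entailed — the original entails any weakening of itself; this just drops 'over the weekend'.
(d) Not entailed — Bea froze the water, not the statue; the statue belongs to the dragging event.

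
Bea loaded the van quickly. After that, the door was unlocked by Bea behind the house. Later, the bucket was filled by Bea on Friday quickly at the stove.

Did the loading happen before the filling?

The narrative orders the loading before the filling.

yes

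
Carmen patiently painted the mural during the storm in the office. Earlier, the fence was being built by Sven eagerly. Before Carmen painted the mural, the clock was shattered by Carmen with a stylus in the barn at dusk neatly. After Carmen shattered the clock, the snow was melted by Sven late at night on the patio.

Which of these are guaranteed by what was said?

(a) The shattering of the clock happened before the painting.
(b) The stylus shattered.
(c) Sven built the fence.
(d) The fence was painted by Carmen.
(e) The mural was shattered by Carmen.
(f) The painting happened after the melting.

(a) Entailed — the narrative places the shattering before the painting.
(b) Not entailed — the clock is what shattered, not the stylus.
(c) Not entailed — 'was building' is progressive on an accomplishment; it does not entail the completed 'built'.
(d) Not entailed — Carmen painted the mural, not the fence; the fence belongs to the building event.
(e) Not entailed — Carmen shattered the clock, not the mural; the mural belongs to the painting event.
(f) Not entailed — the narrative doesn't order the melting relative to the painting.

(a)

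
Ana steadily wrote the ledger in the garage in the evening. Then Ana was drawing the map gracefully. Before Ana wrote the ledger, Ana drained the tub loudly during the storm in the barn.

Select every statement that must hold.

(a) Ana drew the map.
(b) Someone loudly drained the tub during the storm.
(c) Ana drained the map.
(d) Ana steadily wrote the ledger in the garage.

(b), (d)

(a) Not entailed — 'was drawing' is progressive on an accomplishment; it does not entail the completed 'drew'.
(b) Entailed — every conjunct here is already in the original draining event.
(c) Not entailed — Ana drained the tub, not the map; the map belongs to the drawing event.
(d) Entailed — every conjunct here is already in the original writing event.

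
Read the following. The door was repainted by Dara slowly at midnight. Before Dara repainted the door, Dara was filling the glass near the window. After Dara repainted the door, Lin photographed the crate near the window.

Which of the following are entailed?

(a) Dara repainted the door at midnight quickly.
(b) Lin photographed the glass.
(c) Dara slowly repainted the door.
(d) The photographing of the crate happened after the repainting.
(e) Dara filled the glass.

(a) Not entailed — 'quickly' adds a manner not in (and inconsistent with) the original.
(b) Not entailed — Lin photographed the crate, not the glass; the glass belongs to the filling event.
(c) Entailed — this follows by dropping conjuncts from the repainting event's description.
(d) Entailed — the narrative places the repainting before the photographing.
(e) Not entailed — 'was filling' is progressive on an accomplishment; it does not entail the completed 'filled'.

(c), (d)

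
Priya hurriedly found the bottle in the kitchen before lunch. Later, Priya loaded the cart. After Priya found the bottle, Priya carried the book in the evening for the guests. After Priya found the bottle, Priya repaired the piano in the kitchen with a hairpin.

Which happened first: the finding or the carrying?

the finding

The connectives place the finding before the carrying.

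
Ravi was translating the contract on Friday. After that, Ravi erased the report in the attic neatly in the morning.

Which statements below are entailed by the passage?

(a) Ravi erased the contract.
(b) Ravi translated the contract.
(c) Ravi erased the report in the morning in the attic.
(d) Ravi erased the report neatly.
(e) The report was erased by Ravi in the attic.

(c), (d), (e)

(a) Not entailed — Ravi erased the report, not the contract; the contract belongs to the translating event.
(b) Not entailed — 'was translating' is progressive on an accomplishment; it does not entail the completed 'translated'.
(c) Entailed — the original entails any weakening of itself; this just drops 'neatly'.
(d) Entailed — this follows by dropping conjuncts from the erasing event's description.
(e) Entailed — this follows by dropping conjuncts from the erasing event's description.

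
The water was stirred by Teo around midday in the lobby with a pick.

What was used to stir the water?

a pick

'with a pick' marks the instrument of the stirring event.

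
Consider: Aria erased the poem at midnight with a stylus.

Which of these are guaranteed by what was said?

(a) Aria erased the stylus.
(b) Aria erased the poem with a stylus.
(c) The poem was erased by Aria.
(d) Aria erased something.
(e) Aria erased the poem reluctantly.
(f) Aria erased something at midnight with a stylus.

(a) Not entailed — the stylus is the instrument, not what was erased.
(b) Entailed — every conjunct here is already in the original erasing event.
(c) Entailed — the original entails any weakening of itself; this just drops 'at midnight', 'with a stylus'.
(d) Entailed — every conjunct here is already in the original erasing event.
(e) Not entailed — 'reluctantly' adds information not in the original event.
(f) Entailed — every conjunct here is already in the original erasing event.

(b), (c), (d), (f)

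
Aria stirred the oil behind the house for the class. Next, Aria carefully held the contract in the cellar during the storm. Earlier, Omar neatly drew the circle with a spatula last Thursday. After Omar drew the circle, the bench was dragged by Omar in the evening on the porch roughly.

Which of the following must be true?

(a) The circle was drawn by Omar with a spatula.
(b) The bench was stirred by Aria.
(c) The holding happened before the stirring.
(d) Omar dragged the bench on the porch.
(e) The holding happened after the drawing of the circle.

(a) Entailed — every conjunct here is already in the original drawing event.
(b) Not entailed — Aria stirred the oil, not the bench; the bench belongs to the dragging event.
(c) Not entailed — the narrative places the stirring before the holding, not after.
(d) Entailed — every conjunct here is already in the original dragging event.
(e) Entailed — the narrative places the drawing before the holding.

(a), (d), (e)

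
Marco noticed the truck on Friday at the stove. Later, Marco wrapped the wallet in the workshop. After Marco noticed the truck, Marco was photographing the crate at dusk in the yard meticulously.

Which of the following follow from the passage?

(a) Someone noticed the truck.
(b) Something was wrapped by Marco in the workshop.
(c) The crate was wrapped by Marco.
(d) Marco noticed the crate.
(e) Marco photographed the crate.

(a) Entailed — every conjunct here is already in the original noticing event.
(b) Entailed — generalizing the patient leaves a sub-description the original still satisfies.
(c) Not entailed — Marco wrapped the wallet, not the crate; the crate belongs to the photographing event.
(d) Not entailed — Marco noticed the truck, not the crate; the crate belongs to the photographing event.
(e) Not entailed — 'was photographing' is progressive on an accomplishment; it does not entail the completed 'photographed'.

(a), (b)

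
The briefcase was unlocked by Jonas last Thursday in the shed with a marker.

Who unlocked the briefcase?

Jonas

'Jonas' marks the agent of the unlocking event.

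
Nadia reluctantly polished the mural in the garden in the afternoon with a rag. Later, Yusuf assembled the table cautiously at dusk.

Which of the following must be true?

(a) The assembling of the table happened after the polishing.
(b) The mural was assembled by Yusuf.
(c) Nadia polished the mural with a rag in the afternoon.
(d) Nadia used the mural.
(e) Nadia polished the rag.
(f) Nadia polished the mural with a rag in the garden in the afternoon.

(a), (c), (f)

(a) Entailed — the narrative places the polishing before the assembling.
(b) Not entailed — Yusuf assembled the table, not the mural; the mural belongs to the polishing event.
(c) Entailed — every conjunct here is already in the original polishing event.
(d) Not entailed — the mural is the patient, not an instrument — Nadia used a rag.
(e) Not entailed — the rag is the instrument, not what was polished.
(f) Entailed — every conjunct here is already in the original polishing event.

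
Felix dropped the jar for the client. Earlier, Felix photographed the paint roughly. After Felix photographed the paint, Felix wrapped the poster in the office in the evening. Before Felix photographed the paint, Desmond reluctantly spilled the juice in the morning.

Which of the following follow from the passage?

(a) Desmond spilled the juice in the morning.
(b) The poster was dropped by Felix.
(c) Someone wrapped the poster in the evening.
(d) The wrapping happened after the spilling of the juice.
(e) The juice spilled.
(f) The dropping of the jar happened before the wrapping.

(a) Entailed — every conjunct here is already in the original spilling event.
(b) Not entailed — Felix dropped the jar, not the poster; the poster belongs to the wrapping event.
(c) Entailed — this follows by dropping conjuncts from the wrapping event's description.
(d) Entailed — the narrative places the spilling before the wrapping.
(e) Entailed — 'Desmond spilled the juice' is causative; it entails the inchoative 'the juice spilled'.
(f) Not entailed — the narrative doesn't order the dropping relative to the wrapping.

(a), (c), (d), (e)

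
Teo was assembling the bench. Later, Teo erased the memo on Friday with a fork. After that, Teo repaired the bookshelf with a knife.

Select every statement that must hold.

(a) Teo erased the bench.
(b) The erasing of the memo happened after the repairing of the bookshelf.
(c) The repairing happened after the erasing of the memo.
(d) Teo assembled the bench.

(a) Not entailed — Teo erased the memo, not the bench; the bench belongs to the assembling event.
(b) Not entailed — the narrative places the erasing before the repairing, not after.
(c) Entailed — the narrative places the erasing before the repairing.
(d) Not entailed — 'was assembling' is progressive on an accomplishment; it does not entail the completed 'assembled'.

(c)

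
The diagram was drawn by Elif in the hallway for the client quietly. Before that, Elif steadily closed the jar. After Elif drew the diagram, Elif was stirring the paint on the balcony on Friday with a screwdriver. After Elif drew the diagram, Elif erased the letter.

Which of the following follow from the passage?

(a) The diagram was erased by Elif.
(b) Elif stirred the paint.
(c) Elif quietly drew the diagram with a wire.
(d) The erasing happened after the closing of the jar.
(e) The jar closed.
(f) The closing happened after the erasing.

(a) Not entailed — Elif erased the letter, not the diagram; the diagram belongs to the drawing event.
(b) Entailed — 'stir' is an activity; 'was stirring' entails that some stirring happened, so 'stirred' holds.
(c) Not entailed — 'with a wire' adds information not in the original event.
(d) Entailed — the narrative places the closing before the erasing.
(e) Entailed — 'Elif closed the jar' is causative; it entails the inchoative 'the jar closed'.
(f) Not entailed — the narrative places the closing before the erasing, not after.

(b), (d), (e)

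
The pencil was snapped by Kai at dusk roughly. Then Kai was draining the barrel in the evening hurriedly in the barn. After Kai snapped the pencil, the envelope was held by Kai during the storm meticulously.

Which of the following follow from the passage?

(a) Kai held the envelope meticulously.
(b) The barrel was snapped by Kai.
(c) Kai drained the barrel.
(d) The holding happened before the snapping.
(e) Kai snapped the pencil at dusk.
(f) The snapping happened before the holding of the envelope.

(a), (e), (f)

(a) Entailed — this follows by dropping conjuncts from the holding event's description.
(b) Not entailed — Kai snapped the pencil, not the barrel; the barrel belongs to the draining event.
(c) Not entailed — 'was draining' is progressive on an accomplishment; it does not entail the completed 'drained'.
(d) Not entailed — the narrative places the snapping before the holding, not after.
(e) Entailed — dropping 'roughly' leaves a sub-description the original still satisfies.
(f) Entailed — the narrative places the snapping before the holding.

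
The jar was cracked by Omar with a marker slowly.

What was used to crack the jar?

'with a marker' marks the instrument of the cracking event.

a marker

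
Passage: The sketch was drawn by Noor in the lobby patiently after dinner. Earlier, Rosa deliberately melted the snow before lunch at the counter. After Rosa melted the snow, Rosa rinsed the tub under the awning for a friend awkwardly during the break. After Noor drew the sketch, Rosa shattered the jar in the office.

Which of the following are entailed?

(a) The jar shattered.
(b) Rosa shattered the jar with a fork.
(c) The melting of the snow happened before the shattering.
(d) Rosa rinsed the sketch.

(a) Entailed — 'Rosa shattered the jar' is causative; it entails the inchoative 'the jar shattered'.
(b) Not entailed — 'with a fork' adds information not in the original event.
(c) Entailed — the narrative places the melting before the shattering.
(d) Not entailed — Rosa rinsed the tub, not the sketch; the sketch belongs to the drawing event.

(a), (c)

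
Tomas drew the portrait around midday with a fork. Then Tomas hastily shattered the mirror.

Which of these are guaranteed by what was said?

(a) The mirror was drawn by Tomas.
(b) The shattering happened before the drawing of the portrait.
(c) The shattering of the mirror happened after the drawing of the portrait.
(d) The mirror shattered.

(a) Not entailed — Tomas drew the portrait, not the mirror; the mirror belongs to the shattering event.
(b) Not entailed — the narrative places the drawing before the shattering, not after.
(c) Entailed — the narrative places the drawing before the shattering.
(d) Entailed — 'Tomas shattered the mirror' is causative; it entails the inchoative 'the mirror shattered'.

(c), (d)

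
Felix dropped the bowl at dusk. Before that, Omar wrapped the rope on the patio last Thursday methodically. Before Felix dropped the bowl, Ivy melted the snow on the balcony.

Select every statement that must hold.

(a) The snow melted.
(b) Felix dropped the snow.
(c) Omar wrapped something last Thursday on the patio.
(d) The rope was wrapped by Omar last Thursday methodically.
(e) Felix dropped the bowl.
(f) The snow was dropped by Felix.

(a) Entailed — 'Ivy melted the snow' is causative; it entails the inchoative 'the snow melted'.
(b) Not entailed — Felix dropped the bowl, not the snow; the snow belongs to the melting event.
(c) Entailed — every conjunct here is already in the original wrapping event.
(d) Entailed — this follows by dropping conjuncts from the wrapping event's description.
(e) Entailed — the original entails any weakening of itself; this just drops 'at dusk'.
(f) Not entailed — Felix dropped the bowl, not the snow; the snow belongs to the melting event.

(a), (c), (d), (e)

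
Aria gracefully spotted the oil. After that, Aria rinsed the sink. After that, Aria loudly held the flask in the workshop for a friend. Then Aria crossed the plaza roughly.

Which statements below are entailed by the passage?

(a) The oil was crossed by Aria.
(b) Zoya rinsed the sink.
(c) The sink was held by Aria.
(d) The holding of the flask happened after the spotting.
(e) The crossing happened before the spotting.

(a) Not entailed — Aria crossed the plaza, not the oil; the oil belongs to the spotting event.
(b) Not entailed — the passage has Aria rinsing the sink, not Zoya.
(c) Not entailed — Aria held the flask, not the sink; the sink belongs to the rinsing event.
(d) Entailed — the narrative places the spotting before the holding.
(e) Not entailed — the narrative places the spotting before the crossing, not after.

(d)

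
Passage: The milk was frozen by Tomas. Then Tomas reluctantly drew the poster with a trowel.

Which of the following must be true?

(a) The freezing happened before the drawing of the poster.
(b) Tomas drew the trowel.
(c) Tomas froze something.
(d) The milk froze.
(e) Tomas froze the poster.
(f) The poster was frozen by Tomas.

(a), (c), (d)

(a) Entailed — the narrative places the freezing before the drawing.
(b) Not entailed — the trowel is the instrument, not what was drawn.
(c) Entailed — this follows by dropping conjuncts from the freezing event's description.
(d) Entailed — 'Tomas froze the milk' is causative; it entails the inchoative 'the milk froze'.
(e) Not entailed — Tomas froze the milk, not the poster; the poster belongs to the drawing event.
(f) Not entailed — Tomas froze the milk, not the poster; the poster belongs to the drawing event.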